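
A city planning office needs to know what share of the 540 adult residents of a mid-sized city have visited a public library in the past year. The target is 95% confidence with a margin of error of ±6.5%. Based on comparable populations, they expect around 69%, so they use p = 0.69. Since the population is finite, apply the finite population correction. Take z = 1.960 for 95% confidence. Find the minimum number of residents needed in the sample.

Unadjusted: n₀ = 1.960² × 0.69 × 0.31 / 0.065² ≈ 194.49, so n₀ = 195.
Finite population correction with N = 540: n = n₀ / (1 + (n₀−1)/N) = 195 / (1 + 194/540) = 195 / 1.3593 ≈ 143.46.
Rounding up, n = 144.

144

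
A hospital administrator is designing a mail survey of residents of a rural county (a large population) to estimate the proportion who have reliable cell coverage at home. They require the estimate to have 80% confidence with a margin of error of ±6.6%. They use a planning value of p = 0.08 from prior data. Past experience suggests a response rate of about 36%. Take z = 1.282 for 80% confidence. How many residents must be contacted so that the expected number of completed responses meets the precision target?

Completed interviews needed: n₀ = 1.282² × 0.0736 / 0.066² ≈ 27.77 → 28.
At a 36% response rate, contacts needed = 28 / 0.36 ≈ 77.78 → 78.

78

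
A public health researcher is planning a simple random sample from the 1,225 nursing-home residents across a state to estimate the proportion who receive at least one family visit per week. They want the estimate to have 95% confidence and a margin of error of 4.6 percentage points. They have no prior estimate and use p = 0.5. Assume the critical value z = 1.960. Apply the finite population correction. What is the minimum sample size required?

Unadjusted: n₀ = 1.960² × 0.50 × 0.50 / 0.046² ≈ 453.88, so n₀ = 454.
Finite population correction with N = 1,225: n = n₀ / (1 + (n₀−1)/N) = 454 / (1 + 453/1225) = 454 / 1.3698 ≈ 331.44.
Rounding up, n = 332.

332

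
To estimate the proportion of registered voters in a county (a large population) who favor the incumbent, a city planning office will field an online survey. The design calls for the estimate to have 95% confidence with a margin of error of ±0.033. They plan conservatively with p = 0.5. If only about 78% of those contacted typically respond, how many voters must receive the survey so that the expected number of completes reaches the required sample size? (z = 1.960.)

1131

Completed interviews needed: n₀ = 1.960² × 0.2500 / 0.033² ≈ 881.91 → 882.
At a 78% response rate, contacts needed = 882 / 0.78 ≈ 1130.77 → 1131.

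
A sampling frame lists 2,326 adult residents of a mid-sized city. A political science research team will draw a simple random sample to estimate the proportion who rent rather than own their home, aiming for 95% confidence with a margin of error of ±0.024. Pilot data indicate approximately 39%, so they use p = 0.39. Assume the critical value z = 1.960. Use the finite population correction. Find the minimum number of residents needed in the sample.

Unadjusted: n₀ = 1.960² × 0.39 × 0.61 / 0.024² ≈ 1586.66, so n₀ = 1587.
Finite population correction with N = 2,326: n = n₀ / (1 + (n₀−1)/N) = 1587 / (1 + 1586/2326) = 1587 / 1.6819 ≈ 943.60.
Rounding up, n = 944.

944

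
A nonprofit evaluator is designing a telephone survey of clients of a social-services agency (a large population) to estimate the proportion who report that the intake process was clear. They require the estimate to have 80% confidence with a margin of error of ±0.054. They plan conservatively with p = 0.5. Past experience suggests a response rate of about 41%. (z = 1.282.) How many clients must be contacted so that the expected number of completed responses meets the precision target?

Completed interviews needed: n₀ = 1.282² × 0.2500 / 0.054² ≈ 140.91 → 141.
At a 41% response rate, contacts needed = 141 / 0.41 ≈ 343.90 → 344.

344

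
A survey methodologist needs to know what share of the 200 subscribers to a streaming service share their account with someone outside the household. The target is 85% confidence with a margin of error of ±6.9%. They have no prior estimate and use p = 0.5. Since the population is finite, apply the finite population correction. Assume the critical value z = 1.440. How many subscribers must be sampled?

71

Unadjusted: n₀ = 1.440² × 0.50 × 0.50 / 0.069² ≈ 108.88, so n₀ = 109.
Finite population correction with N = 200: n = n₀ / (1 + (n₀−1)/N) = 109 / (1 + 108/200) = 109 / 1.5400 ≈ 70.78.
Rounding up, n = 71.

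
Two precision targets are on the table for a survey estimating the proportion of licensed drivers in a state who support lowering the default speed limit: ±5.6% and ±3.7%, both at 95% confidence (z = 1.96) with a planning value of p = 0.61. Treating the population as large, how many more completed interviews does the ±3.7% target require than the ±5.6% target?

376

At ±5.6%: n = 1.96² × 0.2379 / 0.056² ≈ 291.43 → 292.
At ±3.7%: n = 1.96² × 0.2379 / 0.037² ≈ 667.58 → 668.
Additional respondents: 668 − 292 = 376.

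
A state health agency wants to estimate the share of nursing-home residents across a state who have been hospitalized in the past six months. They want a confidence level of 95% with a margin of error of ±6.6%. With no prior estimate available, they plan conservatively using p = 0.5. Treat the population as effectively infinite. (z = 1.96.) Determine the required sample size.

With p = 0.5, p(1−p) = 0.25.
n = z²·p(1−p)/E² = 1.96² × 0.2500 / 0.066² = 3.8416 × 0.2500 / 0.004356 ≈ 220.48.
Rounding up gives n = 221.

221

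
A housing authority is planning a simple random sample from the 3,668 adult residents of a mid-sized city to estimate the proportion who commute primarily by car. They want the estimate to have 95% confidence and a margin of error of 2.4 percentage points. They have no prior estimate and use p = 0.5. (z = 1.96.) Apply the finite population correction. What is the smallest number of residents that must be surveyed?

Unadjusted: n₀ = 1.96² × 0.50 × 0.50 / 0.024² ≈ 1667.36, so n₀ = 1668.
Finite population correction with N = 3,668: n = n₀ / (1 + (n₀−1)/N) = 1668 / (1 + 1667/3668) = 1668 / 1.4545 ≈ 1146.81.
Rounding up, n = 1147.

1147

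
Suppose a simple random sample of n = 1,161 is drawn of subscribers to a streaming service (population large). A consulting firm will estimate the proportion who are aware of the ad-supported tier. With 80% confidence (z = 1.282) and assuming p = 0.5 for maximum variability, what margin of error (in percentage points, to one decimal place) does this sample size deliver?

SE(p̂) = √[p(1−p)/n] = √[0.2500/1161] = 0.01467.
E = z × SE = 1.282 × 0.01467 = 0.01881, or 1.9 percentage points.

1.9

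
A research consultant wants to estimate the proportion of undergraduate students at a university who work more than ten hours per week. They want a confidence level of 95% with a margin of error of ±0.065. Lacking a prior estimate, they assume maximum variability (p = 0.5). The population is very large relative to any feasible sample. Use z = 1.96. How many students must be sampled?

228

With p = 0.5, p(1−p) = 0.25.
n = z²·p(1−p)/E² = 1.96² × 0.2500 / 0.065² = 3.8416 × 0.2500 / 0.004225 ≈ 227.31.
Rounding up gives n = 228.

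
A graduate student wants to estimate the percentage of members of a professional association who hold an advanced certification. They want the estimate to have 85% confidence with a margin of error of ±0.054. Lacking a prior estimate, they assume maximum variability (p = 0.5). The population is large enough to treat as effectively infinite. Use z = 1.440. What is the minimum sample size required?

With p = 0.5, p(1−p) = 0.25.
n = z²·p(1−p)/E² = 1.440² × 0.2500 / 0.054² = 2.0736 × 0.2500 / 0.002916 ≈ 177.78.
Rounding up gives n = 178.

178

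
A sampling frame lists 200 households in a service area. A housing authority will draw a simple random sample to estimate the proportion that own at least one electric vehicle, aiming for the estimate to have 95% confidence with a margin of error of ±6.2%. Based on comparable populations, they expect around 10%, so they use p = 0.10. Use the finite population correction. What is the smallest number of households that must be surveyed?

For 95% confidence, z = 1.960.
Unadjusted: n₀ = 1.960² × 0.10 × 0.90 / 0.062² ≈ 89.94, so n₀ = 90.
Finite population correction with N = 200: n = n₀ / (1 + (n₀−1)/N) = 90 / (1 + 89/200) = 90 / 1.4450 ≈ 62.28.
Rounding up, n = 63.

63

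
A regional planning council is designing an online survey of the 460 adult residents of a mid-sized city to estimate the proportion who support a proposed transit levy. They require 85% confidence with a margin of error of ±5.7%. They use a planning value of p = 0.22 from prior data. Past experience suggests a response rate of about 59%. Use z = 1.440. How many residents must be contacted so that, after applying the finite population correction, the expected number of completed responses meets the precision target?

151

Completed interviews needed (unadjusted): n₀ = 1.440² × 0.1716 / 0.057² ≈ 109.52 → 110.
FPC for N = 460: n = 110 / (1 + 109/460) = 110 / 1.2370 ≈ 88.93 → 89.
At a 59% response rate, contacts needed = 89 / 0.59 ≈ 150.85 → 151.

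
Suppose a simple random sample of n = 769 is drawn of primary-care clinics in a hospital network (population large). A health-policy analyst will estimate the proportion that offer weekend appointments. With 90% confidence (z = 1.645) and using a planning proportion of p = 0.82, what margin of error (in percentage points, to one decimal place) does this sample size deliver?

SE(p̂) = √[p(1−p)/n] = √[0.1476/769] = 0.01385.
E = z × SE = 1.645 × 0.01385 = 0.02279, or 2.3 percentage points.

2.3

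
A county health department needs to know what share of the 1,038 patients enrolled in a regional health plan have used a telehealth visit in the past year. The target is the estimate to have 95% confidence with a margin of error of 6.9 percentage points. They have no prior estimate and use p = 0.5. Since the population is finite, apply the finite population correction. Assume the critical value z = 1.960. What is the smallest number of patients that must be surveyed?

170

Unadjusted: n₀ = 1.960² × 0.50 × 0.50 / 0.069² ≈ 201.72, so n₀ = 202.
Finite population correction with N = 1,038: n = n₀ / (1 + (n₀−1)/N) = 202 / (1 + 201/1038) = 202 / 1.1936 ≈ 169.23.
Rounding up, n = 170.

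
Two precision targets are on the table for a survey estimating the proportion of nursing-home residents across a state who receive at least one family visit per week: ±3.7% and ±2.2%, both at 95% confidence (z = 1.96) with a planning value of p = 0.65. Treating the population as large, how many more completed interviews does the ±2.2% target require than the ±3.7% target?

At ±3.7%: n = 1.96² × 0.2275 / 0.037² ≈ 638.40 → 639.
At ±2.2%: n = 1.96² × 0.2275 / 0.022² ≈ 1805.71 → 1806.
Additional respondents: 1806 − 639 = 1167.

1167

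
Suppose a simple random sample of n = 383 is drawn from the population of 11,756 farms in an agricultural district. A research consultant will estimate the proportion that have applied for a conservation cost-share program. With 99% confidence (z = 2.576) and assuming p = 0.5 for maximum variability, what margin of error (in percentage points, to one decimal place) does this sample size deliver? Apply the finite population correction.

Finite-population factor: (N−n)/(N−1) = (11756−383)/(11756−1) = 0.9675.
SE(p̂) = √[p(1−p)/n · (N−n)/(N−1)] = √[0.2500/383 × 0.9675] = 0.02513.
E = z × SE = 2.576 × 0.02513 = 0.06474 ≈ 6.5 percentage points.

6.5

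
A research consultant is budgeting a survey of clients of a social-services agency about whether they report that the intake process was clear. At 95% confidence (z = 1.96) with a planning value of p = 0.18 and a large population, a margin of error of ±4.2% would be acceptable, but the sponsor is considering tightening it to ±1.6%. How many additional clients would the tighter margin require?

At ±4.2%: n = 1.96² × 0.1476 / 0.042² ≈ 321.44 → 322.
At ±1.6%: n = 1.96² × 0.1476 / 0.016² ≈ 2214.92 → 2215.
Additional respondents: 2215 − 322 = 1893.

1893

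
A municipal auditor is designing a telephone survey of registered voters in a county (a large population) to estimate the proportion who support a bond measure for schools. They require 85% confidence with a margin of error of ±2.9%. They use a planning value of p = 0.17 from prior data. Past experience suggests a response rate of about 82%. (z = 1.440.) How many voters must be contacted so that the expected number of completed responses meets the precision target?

Completed interviews needed: n₀ = 1.440² × 0.1411 / 0.029² ≈ 347.90 → 348.
At an 82% response rate, contacts needed = 348 / 0.82 ≈ 424.39 → 425.

425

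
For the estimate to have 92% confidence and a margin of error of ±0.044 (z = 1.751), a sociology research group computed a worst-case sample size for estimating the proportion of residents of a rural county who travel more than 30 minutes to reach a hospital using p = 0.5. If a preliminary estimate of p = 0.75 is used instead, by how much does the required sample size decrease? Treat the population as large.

Conservative (p = 0.5): n = 1.751² × 0.25 / 0.044² ≈ 395.92 → 396.
Using p = 0.75: p(1−p) = 0.1875, so n = 1.751² × 0.1875 / 0.044² ≈ 296.94 → 297.
Reduction: 396 − 297 = 99.

99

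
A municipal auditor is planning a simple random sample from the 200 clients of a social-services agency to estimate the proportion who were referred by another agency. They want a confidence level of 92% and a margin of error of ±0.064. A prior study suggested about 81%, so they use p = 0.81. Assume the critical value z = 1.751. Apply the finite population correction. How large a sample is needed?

Unadjusted: n₀ = 1.751² × 0.81 × 0.19 / 0.064² ≈ 115.20, so n₀ = 116.
Finite population correction with N = 200: n = n₀ / (1 + (n₀−1)/N) = 116 / (1 + 115/200) = 116 / 1.5750 ≈ 73.65.
Rounding up, n = 74.

74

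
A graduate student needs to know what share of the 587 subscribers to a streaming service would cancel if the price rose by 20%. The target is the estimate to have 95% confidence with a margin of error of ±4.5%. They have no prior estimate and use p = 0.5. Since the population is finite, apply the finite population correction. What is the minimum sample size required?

263

For 95% confidence, z = 1.96.
Unadjusted: n₀ = 1.96² × 0.50 × 0.50 / 0.045² ≈ 474.27, so n₀ = 475.
Finite population correction with N = 587: n = n₀ / (1 + (n₀−1)/N) = 475 / (1 + 474/587) = 475 / 1.8075 ≈ 262.79.
Rounding up, n = 263.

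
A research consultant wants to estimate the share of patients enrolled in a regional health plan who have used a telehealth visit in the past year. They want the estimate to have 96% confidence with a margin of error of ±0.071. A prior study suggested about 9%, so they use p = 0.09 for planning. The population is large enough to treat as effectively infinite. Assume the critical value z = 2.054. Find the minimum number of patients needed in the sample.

69

With p = 0.09, p(1−p) = 0.0819.
n = z²·p(1−p)/E² = 2.054² × 0.0819 / 0.071² = 4.2189 × 0.0819 / 0.005041 ≈ 68.54.
Rounding up gives n = 69.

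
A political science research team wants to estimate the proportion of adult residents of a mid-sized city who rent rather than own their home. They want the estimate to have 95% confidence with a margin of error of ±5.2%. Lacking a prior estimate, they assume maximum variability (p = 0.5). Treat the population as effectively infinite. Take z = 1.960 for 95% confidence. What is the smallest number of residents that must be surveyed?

With p = 0.5, p(1−p) = 0.25.
n = z²·p(1−p)/E² = 1.960² × 0.2500 / 0.052² = 3.8416 × 0.2500 / 0.002704 ≈ 355.18.
Rounding up gives n = 356.

356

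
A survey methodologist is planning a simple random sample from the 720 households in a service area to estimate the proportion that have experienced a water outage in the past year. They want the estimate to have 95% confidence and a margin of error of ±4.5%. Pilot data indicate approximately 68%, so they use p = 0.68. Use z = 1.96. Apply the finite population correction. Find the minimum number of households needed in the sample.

Unadjusted: n₀ = 1.96² × 0.68 × 0.32 / 0.045² ≈ 412.81, so n₀ = 413.
Finite population correction with N = 720: n = n₀ / (1 + (n₀−1)/N) = 413 / (1 + 412/720) = 413 / 1.5722 ≈ 262.69.
Rounding up, n = 263.

263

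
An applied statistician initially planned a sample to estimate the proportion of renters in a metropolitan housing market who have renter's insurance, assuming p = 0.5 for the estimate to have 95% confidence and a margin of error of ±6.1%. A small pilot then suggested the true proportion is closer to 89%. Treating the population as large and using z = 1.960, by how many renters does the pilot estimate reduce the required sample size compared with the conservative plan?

157

Conservative (p = 0.5): n = 1.960² × 0.25 / 0.061² ≈ 258.10 → 259.
Using p = 0.89: p(1−p) = 0.0979, so n = 1.960² × 0.0979 / 0.061² ≈ 101.07 → 102.
Reduction: 259 − 102 = 157.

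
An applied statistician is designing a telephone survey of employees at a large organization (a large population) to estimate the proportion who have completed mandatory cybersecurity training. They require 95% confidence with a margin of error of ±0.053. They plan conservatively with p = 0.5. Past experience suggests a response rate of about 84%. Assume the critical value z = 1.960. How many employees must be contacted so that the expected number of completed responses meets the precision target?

408

Completed interviews needed: n₀ = 1.960² × 0.2500 / 0.053² ≈ 341.90 → 342.
At an 84% response rate, contacts needed = 342 / 0.84 ≈ 407.14 → 408.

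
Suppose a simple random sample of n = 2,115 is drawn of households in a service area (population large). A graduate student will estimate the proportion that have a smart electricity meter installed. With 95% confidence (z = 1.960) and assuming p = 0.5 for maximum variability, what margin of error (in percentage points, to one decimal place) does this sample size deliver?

2.1

SE(p̂) = √[p(1−p)/n] = √[0.2500/2115] = 0.01087.
E = z × SE = 1.960 × 0.01087 = 0.02131, or 2.1 percentage points.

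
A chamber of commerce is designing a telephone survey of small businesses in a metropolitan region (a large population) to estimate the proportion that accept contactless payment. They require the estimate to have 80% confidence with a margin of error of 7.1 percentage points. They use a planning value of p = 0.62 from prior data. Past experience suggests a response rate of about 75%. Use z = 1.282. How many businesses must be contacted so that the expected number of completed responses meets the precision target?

103

Completed interviews needed: n₀ = 1.282² × 0.2356 / 0.071² ≈ 76.81 → 77.
At a 75% response rate, contacts needed = 77 / 0.75 ≈ 102.67 → 103.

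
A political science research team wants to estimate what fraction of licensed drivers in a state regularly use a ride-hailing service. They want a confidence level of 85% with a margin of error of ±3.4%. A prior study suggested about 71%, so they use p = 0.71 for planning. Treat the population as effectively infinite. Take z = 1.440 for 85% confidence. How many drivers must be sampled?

With p = 0.71, p(1−p) = 0.2059.
n = z²·p(1−p)/E² = 1.440² × 0.2059 / 0.034² = 2.0736 × 0.2059 / 0.001156 ≈ 369.34.
Rounding up gives n = 370.

370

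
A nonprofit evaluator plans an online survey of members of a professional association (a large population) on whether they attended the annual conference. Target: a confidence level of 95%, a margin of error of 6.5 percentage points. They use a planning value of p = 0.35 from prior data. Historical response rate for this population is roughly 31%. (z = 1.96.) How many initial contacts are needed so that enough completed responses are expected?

Completed interviews needed: n₀ = 1.96² × 0.2275 / 0.065² ≈ 206.86 → 207.
At a 31% response rate, contacts needed = 207 / 0.31 ≈ 667.74 → 668.

668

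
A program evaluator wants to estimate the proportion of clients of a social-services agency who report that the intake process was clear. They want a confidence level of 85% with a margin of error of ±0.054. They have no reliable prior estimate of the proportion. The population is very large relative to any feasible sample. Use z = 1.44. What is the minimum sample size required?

178

With no prior estimate, use p = 0.5, giving p(1−p) = 0.25.
n = z²·p(1−p)/E² = 1.44² × 0.2500 / 0.054² = 2.0736 × 0.2500 / 0.002916 ≈ 177.78.
Rounding up gives n = 178.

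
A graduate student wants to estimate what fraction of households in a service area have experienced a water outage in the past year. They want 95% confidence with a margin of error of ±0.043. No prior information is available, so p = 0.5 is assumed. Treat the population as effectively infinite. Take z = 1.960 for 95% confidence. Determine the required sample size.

520

With p = 0.5, p(1−p) = 0.25.
n = z²·p(1−p)/E² = 1.960² × 0.2500 / 0.043² = 3.8416 × 0.2500 / 0.001849 ≈ 519.42.
Rounding up gives n = 520.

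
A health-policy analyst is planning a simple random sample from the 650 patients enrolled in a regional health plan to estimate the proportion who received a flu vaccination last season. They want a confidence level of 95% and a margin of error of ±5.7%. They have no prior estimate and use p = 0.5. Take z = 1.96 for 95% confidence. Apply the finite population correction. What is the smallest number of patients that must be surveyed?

204

Unadjusted: n₀ = 1.96² × 0.50 × 0.50 / 0.057² ≈ 295.60, so n₀ = 296.
Finite population correction with N = 650: n = n₀ / (1 + (n₀−1)/N) = 296 / (1 + 295/650) = 296 / 1.4538 ≈ 203.60.
Rounding up, n = 204.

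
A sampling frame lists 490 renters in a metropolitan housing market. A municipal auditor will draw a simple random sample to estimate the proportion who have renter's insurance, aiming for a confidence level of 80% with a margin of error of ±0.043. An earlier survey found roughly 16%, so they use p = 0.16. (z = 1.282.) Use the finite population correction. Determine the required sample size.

97

Unadjusted: n₀ = 1.282² × 0.16 × 0.84 / 0.043² ≈ 119.46, so n₀ = 120.
Finite population correction with N = 490: n = n₀ / (1 + (n₀−1)/N) = 120 / (1 + 119/490) = 120 / 1.2429 ≈ 96.55.
Rounding up, n = 97.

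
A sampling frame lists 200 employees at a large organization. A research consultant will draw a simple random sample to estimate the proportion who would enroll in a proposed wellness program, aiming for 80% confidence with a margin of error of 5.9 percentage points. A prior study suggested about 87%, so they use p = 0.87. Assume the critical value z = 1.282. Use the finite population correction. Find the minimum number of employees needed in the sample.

Unadjusted: n₀ = 1.282² × 0.87 × 0.13 / 0.059² ≈ 53.40, so n₀ = 54.
Finite population correction with N = 200: n = n₀ / (1 + (n₀−1)/N) = 54 / (1 + 53/200) = 54 / 1.2650 ≈ 42.69.
Rounding up, n = 43.

43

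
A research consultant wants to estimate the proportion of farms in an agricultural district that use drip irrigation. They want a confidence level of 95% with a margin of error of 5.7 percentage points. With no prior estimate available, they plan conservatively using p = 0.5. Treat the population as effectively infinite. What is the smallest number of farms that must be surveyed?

For 95% confidence, z = 1.96.
With p = 0.5, p(1−p) = 0.25.
n = z²·p(1−p)/E² = 1.96² × 0.2500 / 0.057² = 3.8416 × 0.2500 / 0.003249 ≈ 295.60.
Rounding up gives n = 296.

296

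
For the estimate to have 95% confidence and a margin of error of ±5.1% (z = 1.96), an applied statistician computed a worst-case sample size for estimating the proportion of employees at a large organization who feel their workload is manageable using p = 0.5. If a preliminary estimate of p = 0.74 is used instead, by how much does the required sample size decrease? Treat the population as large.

Conservative (p = 0.5): n = 1.96² × 0.25 / 0.051² ≈ 369.24 → 370.
Using p = 0.74: p(1−p) = 0.1924, so n = 1.96² × 0.1924 / 0.051² ≈ 284.17 → 285.
Reduction: 370 − 285 = 85.

85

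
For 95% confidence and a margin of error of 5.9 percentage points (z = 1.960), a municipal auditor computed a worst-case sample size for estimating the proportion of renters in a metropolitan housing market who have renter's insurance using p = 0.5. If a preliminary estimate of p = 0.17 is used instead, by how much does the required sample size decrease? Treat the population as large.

Conservative (p = 0.5): n = 1.960² × 0.25 / 0.059² ≈ 275.90 → 276.
Using p = 0.17: p(1−p) = 0.1411, so n = 1.960² × 0.1411 / 0.059² ≈ 155.72 → 156.
Reduction: 276 − 156 = 120.

120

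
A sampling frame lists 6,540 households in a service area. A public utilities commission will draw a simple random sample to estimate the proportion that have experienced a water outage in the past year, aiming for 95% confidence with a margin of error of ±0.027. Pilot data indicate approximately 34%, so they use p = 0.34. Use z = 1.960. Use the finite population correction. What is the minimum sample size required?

1002

Unadjusted: n₀ = 1.960² × 0.34 × 0.66 / 0.027² ≈ 1182.52, so n₀ = 1183.
Finite population correction with N = 6,540: n = n₀ / (1 + (n₀−1)/N) = 1183 / (1 + 1182/6540) = 1183 / 1.1807 ≈ 1001.92.
Rounding up, n = 1002.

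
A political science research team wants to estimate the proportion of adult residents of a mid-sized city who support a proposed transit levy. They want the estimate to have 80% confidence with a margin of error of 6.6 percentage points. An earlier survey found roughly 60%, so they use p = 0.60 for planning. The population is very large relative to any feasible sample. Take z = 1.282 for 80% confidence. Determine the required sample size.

With p = 0.60, p(1−p) = 0.2400.
n = z²·p(1−p)/E² = 1.282² × 0.2400 / 0.066² = 1.6435 × 0.2400 / 0.004356 ≈ 90.55.
Rounding up gives n = 91.

91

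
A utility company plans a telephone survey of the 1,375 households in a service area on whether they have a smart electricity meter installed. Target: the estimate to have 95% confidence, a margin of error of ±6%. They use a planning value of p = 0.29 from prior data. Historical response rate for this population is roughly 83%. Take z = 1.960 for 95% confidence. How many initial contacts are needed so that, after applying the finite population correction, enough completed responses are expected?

229

Completed interviews needed (unadjusted): n₀ = 1.960² × 0.2059 / 0.060² ≈ 219.72 → 220.
FPC for N = 1,375: n = 220 / (1 + 219/1375) = 220 / 1.1593 ≈ 189.77 → 190.
At an 83% response rate, contacts needed = 190 / 0.83 ≈ 228.92 → 229.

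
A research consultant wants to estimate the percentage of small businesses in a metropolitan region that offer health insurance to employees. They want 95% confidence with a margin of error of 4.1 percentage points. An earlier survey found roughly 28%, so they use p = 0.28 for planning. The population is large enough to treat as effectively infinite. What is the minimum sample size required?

461

For 95% confidence, z = 1.960.
With p = 0.28, p(1−p) = 0.2016.
n = z²·p(1−p)/E² = 1.960² × 0.2016 / 0.041² = 3.8416 × 0.2016 / 0.001681 ≈ 460.72.
Rounding up gives n = 461.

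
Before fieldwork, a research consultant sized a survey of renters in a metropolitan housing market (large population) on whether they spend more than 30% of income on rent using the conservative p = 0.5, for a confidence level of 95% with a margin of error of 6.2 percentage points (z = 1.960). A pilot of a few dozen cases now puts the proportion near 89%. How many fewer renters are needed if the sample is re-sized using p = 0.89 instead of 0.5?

152

Conservative (p = 0.5): n = 1.960² × 0.25 / 0.062² ≈ 249.84 → 250.
Using p = 0.89: p(1−p) = 0.0979, so n = 1.960² × 0.0979 / 0.062² ≈ 97.84 → 98.
Reduction: 250 − 98 = 152.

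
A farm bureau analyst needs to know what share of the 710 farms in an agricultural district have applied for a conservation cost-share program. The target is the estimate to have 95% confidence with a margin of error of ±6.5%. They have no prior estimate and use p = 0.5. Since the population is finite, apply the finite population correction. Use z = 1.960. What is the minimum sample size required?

173

Unadjusted: n₀ = 1.960² × 0.50 × 0.50 / 0.065² ≈ 227.31, so n₀ = 228.
Finite population correction with N = 710: n = n₀ / (1 + (n₀−1)/N) = 228 / (1 + 227/710) = 228 / 1.3197 ≈ 172.76.
Rounding up, n = 173.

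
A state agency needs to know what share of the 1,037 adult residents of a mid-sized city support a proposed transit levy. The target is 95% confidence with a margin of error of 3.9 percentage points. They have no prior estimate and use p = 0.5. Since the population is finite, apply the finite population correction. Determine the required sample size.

393

For 95% confidence, z = 1.96.
Unadjusted: n₀ = 1.96² × 0.50 × 0.50 / 0.039² ≈ 631.43, so n₀ = 632.
Finite population correction with N = 1,037: n = n₀ / (1 + (n₀−1)/N) = 632 / (1 + 631/1037) = 632 / 1.6085 ≈ 392.92.
Rounding up, n = 393.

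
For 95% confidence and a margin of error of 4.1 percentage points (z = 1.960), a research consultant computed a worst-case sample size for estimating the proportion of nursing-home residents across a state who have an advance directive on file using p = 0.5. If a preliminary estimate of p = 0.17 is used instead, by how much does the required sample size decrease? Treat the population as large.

Conservative (p = 0.5): n = 1.960² × 0.25 / 0.041² ≈ 571.33 → 572.
Using p = 0.17: p(1−p) = 0.1411, so n = 1.960² × 0.1411 / 0.041² ≈ 322.46 → 323.
Reduction: 572 − 323 = 249.

249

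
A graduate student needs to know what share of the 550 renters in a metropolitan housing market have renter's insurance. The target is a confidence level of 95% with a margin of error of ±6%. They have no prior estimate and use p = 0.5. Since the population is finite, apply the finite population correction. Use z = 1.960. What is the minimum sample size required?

Unadjusted: n₀ = 1.960² × 0.50 × 0.50 / 0.060² ≈ 266.78, so n₀ = 267.
Finite population correction with N = 550: n = n₀ / (1 + (n₀−1)/N) = 267 / (1 + 266/550) = 267 / 1.4836 ≈ 179.96.
Rounding up, n = 180.

180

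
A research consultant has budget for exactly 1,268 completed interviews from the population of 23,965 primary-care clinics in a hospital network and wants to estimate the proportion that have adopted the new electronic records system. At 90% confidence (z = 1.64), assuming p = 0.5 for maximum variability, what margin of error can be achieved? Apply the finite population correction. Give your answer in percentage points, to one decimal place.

2.2

Finite-population factor: (N−n)/(N−1) = (23965−1268)/(23965−1) = 0.9471.
SE(p̂) = √[p(1−p)/n · (N−n)/(N−1)] = √[0.2500/1268 × 0.9471] = 0.01367.
E = z × SE = 1.64 × 0.01367 = 0.02241 ≈ 2.2 percentage points.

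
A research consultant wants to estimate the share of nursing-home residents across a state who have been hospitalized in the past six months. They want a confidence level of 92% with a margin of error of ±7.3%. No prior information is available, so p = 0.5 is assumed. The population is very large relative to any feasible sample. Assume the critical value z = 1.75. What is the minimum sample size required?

With p = 0.5, p(1−p) = 0.25.
n = z²·p(1−p)/E² = 1.75² × 0.2500 / 0.073² = 3.0625 × 0.2500 / 0.005329 ≈ 143.67.
Rounding up gives n = 144.

144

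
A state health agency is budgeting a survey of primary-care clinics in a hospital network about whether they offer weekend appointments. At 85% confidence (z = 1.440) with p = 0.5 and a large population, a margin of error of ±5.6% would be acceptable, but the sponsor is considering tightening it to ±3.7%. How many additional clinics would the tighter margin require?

At ±5.6%: n = 1.440² × 0.2500 / 0.056² ≈ 165.31 → 166.
At ±3.7%: n = 1.440² × 0.2500 / 0.037² ≈ 378.67 → 379.
Additional respondents: 379 − 166 = 213.

213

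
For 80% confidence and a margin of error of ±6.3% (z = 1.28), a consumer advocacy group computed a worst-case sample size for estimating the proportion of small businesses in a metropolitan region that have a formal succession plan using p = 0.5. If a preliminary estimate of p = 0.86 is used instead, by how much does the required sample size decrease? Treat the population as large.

54

Conservative (p = 0.5): n = 1.28² × 0.25 / 0.063² ≈ 103.20 → 104.
Using p = 0.86: p(1−p) = 0.1204, so n = 1.28² × 0.1204 / 0.063² ≈ 49.70 → 50.
Reduction: 104 − 50 = 54.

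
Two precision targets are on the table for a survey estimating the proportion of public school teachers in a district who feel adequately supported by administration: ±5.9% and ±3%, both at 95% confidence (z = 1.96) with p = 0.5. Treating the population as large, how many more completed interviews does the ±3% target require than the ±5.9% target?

792

At ±5.9%: n = 1.96² × 0.2500 / 0.059² ≈ 275.90 → 276.
At ±3%: n = 1.96² × 0.2500 / 0.030² ≈ 1067.11 → 1068.
Additional respondents: 1068 − 276 = 792.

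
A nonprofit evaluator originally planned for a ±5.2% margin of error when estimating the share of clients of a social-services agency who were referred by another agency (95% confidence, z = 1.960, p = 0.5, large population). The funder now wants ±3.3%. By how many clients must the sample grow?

526

At ±5.2%: n = 1.960² × 0.2500 / 0.052² ≈ 355.18 → 356.
At ±3.3%: n = 1.960² × 0.2500 / 0.033² ≈ 881.91 → 882.
Additional respondents: 882 − 356 = 526.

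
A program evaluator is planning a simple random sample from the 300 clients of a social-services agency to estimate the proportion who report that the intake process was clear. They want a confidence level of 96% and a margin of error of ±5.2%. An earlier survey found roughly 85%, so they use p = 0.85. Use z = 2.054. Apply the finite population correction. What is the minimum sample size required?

Unadjusted: n₀ = 2.054² × 0.85 × 0.15 / 0.052² ≈ 198.93, so n₀ = 199.
Finite population correction with N = 300: n = n₀ / (1 + (n₀−1)/N) = 199 / (1 + 198/300) = 199 / 1.6600 ≈ 119.88.
Rounding up, n = 120.

120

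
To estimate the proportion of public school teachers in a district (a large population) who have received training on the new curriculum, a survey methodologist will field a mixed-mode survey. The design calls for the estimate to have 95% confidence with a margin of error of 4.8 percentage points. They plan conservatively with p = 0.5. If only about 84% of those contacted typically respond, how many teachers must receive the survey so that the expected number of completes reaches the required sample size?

497

For 95% confidence, z = 1.960.
Completed interviews needed: n₀ = 1.960² × 0.2500 / 0.048² ≈ 416.84 → 417.
At an 84% response rate, contacts needed = 417 / 0.84 ≈ 496.43 → 497.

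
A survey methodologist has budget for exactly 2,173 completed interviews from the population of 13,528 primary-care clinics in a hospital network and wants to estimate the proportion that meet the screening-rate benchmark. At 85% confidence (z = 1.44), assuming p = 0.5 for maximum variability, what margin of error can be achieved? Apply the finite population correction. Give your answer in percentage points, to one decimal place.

1.4

Finite-population factor: (N−n)/(N−1) = (13528−2173)/(13528−1) = 0.8394.
SE(p̂) = √[p(1−p)/n · (N−n)/(N−1)] = √[0.2500/2173 × 0.8394] = 0.00983.
E = z × SE = 1.44 × 0.00983 = 0.01415 ≈ 1.4 percentage points.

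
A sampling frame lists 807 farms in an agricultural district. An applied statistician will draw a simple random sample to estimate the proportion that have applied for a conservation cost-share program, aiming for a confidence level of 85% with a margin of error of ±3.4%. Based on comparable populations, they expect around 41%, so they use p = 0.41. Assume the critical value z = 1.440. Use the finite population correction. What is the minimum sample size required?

Unadjusted: n₀ = 1.440² × 0.41 × 0.59 / 0.034² ≈ 433.91, so n₀ = 434.
Finite population correction with N = 807: n = n₀ / (1 + (n₀−1)/N) = 434 / (1 + 433/807) = 434 / 1.5366 ≈ 282.45.
Rounding up, n = 283.

283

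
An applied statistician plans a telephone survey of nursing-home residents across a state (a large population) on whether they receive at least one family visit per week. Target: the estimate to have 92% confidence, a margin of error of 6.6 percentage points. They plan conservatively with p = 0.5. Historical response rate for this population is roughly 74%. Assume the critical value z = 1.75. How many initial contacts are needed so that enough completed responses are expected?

Completed interviews needed: n₀ = 1.75² × 0.2500 / 0.066² ≈ 175.76 → 176.
At a 74% response rate, contacts needed = 176 / 0.74 ≈ 237.84 → 238.

238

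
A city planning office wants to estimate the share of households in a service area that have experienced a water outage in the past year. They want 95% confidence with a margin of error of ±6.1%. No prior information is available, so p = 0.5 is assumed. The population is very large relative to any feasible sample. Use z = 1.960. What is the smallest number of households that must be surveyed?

259

With p = 0.5, p(1−p) = 0.25.
n = z²·p(1−p)/E² = 1.960² × 0.2500 / 0.061² = 3.8416 × 0.2500 / 0.003721 ≈ 258.10.
Rounding up gives n = 259.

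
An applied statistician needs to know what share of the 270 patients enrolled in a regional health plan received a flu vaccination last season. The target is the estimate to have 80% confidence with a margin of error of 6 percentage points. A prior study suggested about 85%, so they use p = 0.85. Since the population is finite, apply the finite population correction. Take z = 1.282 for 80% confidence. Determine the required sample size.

49

Unadjusted: n₀ = 1.282² × 0.85 × 0.15 / 0.060² ≈ 58.21, so n₀ = 59.
Finite population correction with N = 270: n = n₀ / (1 + (n₀−1)/N) = 59 / (1 + 58/270) = 59 / 1.2148 ≈ 48.57.
Rounding up, n = 49.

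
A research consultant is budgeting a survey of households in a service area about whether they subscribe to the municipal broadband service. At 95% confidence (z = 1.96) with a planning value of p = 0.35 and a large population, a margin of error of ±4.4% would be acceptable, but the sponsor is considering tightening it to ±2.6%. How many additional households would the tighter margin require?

841

At ±4.4%: n = 1.96² × 0.2275 / 0.044² ≈ 451.43 → 452.
At ±2.6%: n = 1.96² × 0.2275 / 0.026² ≈ 1292.85 → 1293.
Additional respondents: 1293 − 452 = 841.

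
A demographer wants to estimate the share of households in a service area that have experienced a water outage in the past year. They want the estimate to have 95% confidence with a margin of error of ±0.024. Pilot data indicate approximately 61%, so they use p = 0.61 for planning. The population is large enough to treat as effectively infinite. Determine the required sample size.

1587

For 95% confidence, z = 1.96.
With p = 0.61, p(1−p) = 0.2379.
n = z²·p(1−p)/E² = 1.96² × 0.2379 / 0.024² = 3.8416 × 0.2379 / 0.000576 ≈ 1586.66.
Rounding up gives n = 1587.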